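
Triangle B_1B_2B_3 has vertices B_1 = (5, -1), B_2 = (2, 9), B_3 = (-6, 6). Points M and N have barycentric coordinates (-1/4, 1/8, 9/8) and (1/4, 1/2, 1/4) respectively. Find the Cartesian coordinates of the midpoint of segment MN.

Barycentric coordinates of the midpoint are the average: (0, 5/16, 11/16).
Converting: 0·B_1 + (5/16)·B_2 + (11/16)·B_3 = (-7/2, 111/16).

(-7/2, 111/16)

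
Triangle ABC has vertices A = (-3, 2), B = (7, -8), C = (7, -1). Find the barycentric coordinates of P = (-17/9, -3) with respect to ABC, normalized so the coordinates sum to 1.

(8/9, 2/3, -5/9)

Signed area of the reference triangle: [ABC] = ½·((-3)·(-8−(-1)) + 7·(-1−2) + 7·(2−(-8))) = ½·(21 − 21 + 70) = 35.
[PBC] = ½·((-17/9)·(-8−(-1)) + 7·(-1−(-3)) + 7·(-3−(-8))) = ½·(119/9 + 14 + 35) = 280/9, so the A-coordinate is (280/9)/35 = 8/9.
[APC] = ½·((-3)·(-3−(-1)) + (-17/9)·(-1−2) + 7·(2−(-3))) = ½·(6 + 17/3 + 35) = 70/3, so the B-coordinate is 2/3.
[ABP] = ½·((-3)·(-8−(-3)) + 7·(-3−2) + (-17/9)·(2−(-8))) = ½·(15 − 35 − 170/9) = -175/9, so the C-coordinate is -5/9.
Check: 8/9 + 2/3 − 5/9 = 1.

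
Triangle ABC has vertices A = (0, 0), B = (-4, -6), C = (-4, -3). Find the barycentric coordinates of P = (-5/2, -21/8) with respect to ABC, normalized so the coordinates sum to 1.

(3/8, 1/4, 3/8)

Signed area of the reference triangle: [ABC] = ½·(0·(-6−(-3)) + (-4)·(-3−0) + (-4)·(0−(-6))) = ½·(0 + 12 − 24) = -6.
[PBC] = ½·((-5/2)·(-6−(-3)) + (-4)·(-3−(-21/8)) + (-4)·(-21/8−(-6))) = ½·(15/2 + 3/2 − 27/2) = -9/4, so the A-coordinate is (-9/4)/(-6) = 3/8.
[APC] = ½·(0·(-21/8−(-3)) + (-5/2)·(-3−0) + (-4)·(0−(-21/8))) = ½·(0 + 15/2 − 21/2) = -3/2, so the B-coordinate is 1/4.
[ABP] = ½·(0·(-6−(-21/8)) + (-4)·(-21/8−0) + (-5/2)·(0−(-6))) = ½·(0 + 21/2 − 15) = -9/4, so the C-coordinate is 3/8.
Check: 3/8 + 1/4 + 3/8 = 1.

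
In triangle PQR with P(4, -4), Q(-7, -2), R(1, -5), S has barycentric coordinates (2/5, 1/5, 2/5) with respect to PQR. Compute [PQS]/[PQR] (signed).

The signed ratio [PQS]/[PQR] equals the barycentric coordinate of S at vertex R, which is 2/5.

2/5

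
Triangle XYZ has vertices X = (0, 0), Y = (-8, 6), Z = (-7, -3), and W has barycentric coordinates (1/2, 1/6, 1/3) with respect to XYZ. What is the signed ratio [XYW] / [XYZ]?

The signed ratio [XYW]/[XYZ] equals the barycentric coordinate of W at vertex Z, which is 1/3.

1/3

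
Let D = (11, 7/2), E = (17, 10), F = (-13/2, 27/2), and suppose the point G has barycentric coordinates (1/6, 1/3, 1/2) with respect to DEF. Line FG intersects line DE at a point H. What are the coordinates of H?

(15, 47/6)

Line FG meets DE where the F-coordinate vanishes; zeroing G's F-weight and renormalizing leaves D, E-weights 1/6 : 1/3 → (1/3, 2/3).
So H = (1/3)·D + (2/3)·E = (15, 47/6).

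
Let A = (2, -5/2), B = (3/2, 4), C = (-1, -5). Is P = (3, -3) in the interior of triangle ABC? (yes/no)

Barycentric coordinates of P: (124/83, -16/83, -25/83).
The three coordinates are positive, negative, negative; a point is interior exactly when all three are positive.

no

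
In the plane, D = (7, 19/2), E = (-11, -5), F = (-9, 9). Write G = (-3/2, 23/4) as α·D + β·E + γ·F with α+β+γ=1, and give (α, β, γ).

Signed area of the reference triangle: [DEF] = ½·(7·(-5−9) + (-11)·(9−(19/2)) + (-9)·(19/2−(-5))) = ½·(-98 + 11/2 − 261/2) = -223/2.
[GEF] = ½·((-3/2)·(-5−9) + (-11)·(9−(23/4)) + (-9)·(23/4−(-5))) = ½·(21 − 143/4 − 387/4) = -223/4, so the D-coordinate is (-223/4)/(-223/2) = 1/2.
[DGF] = ½·(7·(23/4−9) + (-3/2)·(9−(19/2)) + (-9)·(19/2−(23/4))) = ½·(-91/4 + 3/4 − 135/4) = -223/8, so the E-coordinate is 1/4.
[DEG] = ½·(7·(-5−(23/4)) + (-11)·(23/4−(19/2)) + (-3/2)·(19/2−(-5))) = ½·(-301/4 + 165/4 − 87/4) = -223/8, so the F-coordinate is 1/4.
Check: 1/2 + 1/4 + 1/4 = 1.

(1/2, 1/4, 1/4)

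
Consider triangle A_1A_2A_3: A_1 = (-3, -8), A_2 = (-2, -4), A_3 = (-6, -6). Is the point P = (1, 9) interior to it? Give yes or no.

no

Barycentric coordinates of P: (-23/7, 59/14, 1/14).
The three coordinates are negative, positive, positive; a point is interior exactly when all three are positive.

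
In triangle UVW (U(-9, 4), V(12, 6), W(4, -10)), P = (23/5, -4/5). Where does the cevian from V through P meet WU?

(-1/3, -16/3)

Barycentric coordinates of P with respect to UVW: (1/5, 2/5, 2/5).
On side WU the V-coordinate is zero; dropping P's V-weight 2/5 and renormalizing the remaining 2/5 : 1/5 gives weights 2/3, 1/3 on W, U.
Q = (2/3)·(4, -10) + (1/3)·(-9, 4) = (-1/3, -16/3).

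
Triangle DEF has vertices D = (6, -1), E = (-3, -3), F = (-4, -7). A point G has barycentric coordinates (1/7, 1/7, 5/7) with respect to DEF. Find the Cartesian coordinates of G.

(-17/7, -39/7)

G = (1/7)·D + (1/7)·E + (5/7)·F.
x-coordinate: (1/7)·6 + (1/7)·(-3) + (5/7)·(-4) = -17/7.
y-coordinate: (1/7)·(-1) + (1/7)·(-3) + (5/7)·(-7) = -39/7.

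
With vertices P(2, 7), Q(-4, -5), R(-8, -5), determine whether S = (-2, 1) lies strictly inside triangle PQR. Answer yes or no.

Barycentric coordinates of S: (1/2, 1/4, 1/4).
The three coordinates are positive, positive, positive; a point is interior exactly when all three are positive.

yes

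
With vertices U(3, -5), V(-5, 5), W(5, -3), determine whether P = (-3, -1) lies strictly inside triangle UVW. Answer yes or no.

Barycentric coordinates of P: (11/9, 5/9, -7/9).
The three coordinates are positive, positive, negative; a point is interior exactly when all three are positive.

no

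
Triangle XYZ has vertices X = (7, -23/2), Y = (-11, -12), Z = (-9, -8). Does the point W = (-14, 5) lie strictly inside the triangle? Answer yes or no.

no

Barycentric coordinates of W: (-46/71, -381/142, 615/142).
The three coordinates are negative, negative, positive; a point is interior exactly when all three are positive.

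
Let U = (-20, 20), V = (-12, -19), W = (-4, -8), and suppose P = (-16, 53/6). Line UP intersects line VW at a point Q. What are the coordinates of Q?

Barycentric coordinates of P with respect to UVW: (2/3, 1/6, 1/6).
On side VW the U-coordinate is zero; dropping P's U-weight 2/3 and renormalizing the remaining 1/6 : 1/6 gives weights 1/2, 1/2 on V, W.
Q = (1/2)·(-12, -19) + (1/2)·(-4, -8) = (-8, -27/2).

(-8, -27/2)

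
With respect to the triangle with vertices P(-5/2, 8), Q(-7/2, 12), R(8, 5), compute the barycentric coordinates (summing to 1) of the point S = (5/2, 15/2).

(1/4, 1/4, 1/2)

Signed area of the reference triangle: [PQR] = ½·((-5/2)·(12−5) + (-7/2)·(5−8) + 8·(8−12)) = ½·(-35/2 + 21/2 − 32) = -39/2.
[SQR] = ½·((5/2)·(12−5) + (-7/2)·(5−(15/2)) + 8·(15/2−12)) = ½·(35/2 + 35/4 − 36) = -39/8, so the P-coordinate is (-39/8)/(-39/2) = 1/4.
[PSR] = ½·((-5/2)·(15/2−5) + (5/2)·(5−8) + 8·(8−(15/2))) = ½·(-25/4 − 15/2 + 4) = -39/8, so the Q-coordinate is 1/4.
[PQS] = ½·((-5/2)·(12−(15/2)) + (-7/2)·(15/2−8) + (5/2)·(8−12)) = ½·(-45/4 + 7/4 − 10) = -39/4, so the R-coordinate is 1/2.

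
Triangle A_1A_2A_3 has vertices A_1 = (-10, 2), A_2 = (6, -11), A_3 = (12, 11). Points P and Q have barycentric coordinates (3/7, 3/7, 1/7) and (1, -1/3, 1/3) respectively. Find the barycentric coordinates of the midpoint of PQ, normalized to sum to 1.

(5/7, 1/21, 5/21)

Since both coordinate triples sum to 1, the midpoint's barycentrics are the componentwise average.
(3/7+1)/2 = 5/7; similarly 1/21 and 5/21.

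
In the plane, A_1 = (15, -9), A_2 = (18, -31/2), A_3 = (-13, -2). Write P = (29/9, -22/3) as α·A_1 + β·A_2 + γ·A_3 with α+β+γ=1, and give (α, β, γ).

(1/3, 2/9, 4/9)

Signed area of the reference triangle: [A_1A_2A_3] = ½·(15·(-31/2−(-2)) + 18·(-2−(-9)) + (-13)·(-9−(-31/2))) = ½·(-405/2 + 126 − 169/2) = -161/2.
[PA_2A_3] = ½·((29/9)·(-31/2−(-2)) + 18·(-2−(-22/3)) + (-13)·(-22/3−(-31/2))) = ½·(-87/2 + 96 − 637/6) = -161/6, so the A_1-coordinate is (-161/6)/(-161/2) = 1/3.
[A_1PA_3] = ½·(15·(-22/3−(-2)) + (29/9)·(-2−(-9)) + (-13)·(-9−(-22/3))) = ½·(-80 + 203/9 + 65/3) = -161/9, so the A_2-coordinate is 2/9.
[A_1A_2P] = ½·(15·(-31/2−(-22/3)) + 18·(-22/3−(-9)) + (29/9)·(-9−(-31/2))) = ½·(-245/2 + 30 + 377/18) = -322/9, so the A_3-coordinate is 4/9.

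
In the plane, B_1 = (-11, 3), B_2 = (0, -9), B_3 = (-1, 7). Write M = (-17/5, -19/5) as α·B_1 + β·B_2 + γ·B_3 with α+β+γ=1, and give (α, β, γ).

Signed area of the reference triangle: [B_1B_2B_3] = ½·((-11)·(-9−7) + 0·(7−3) + (-1)·(3−(-9))) = ½·(176 + 0 − 12) = 82.
[MB_2B_3] = ½·((-17/5)·(-9−7) + 0·(7−(-19/5)) + (-1)·(-19/5−(-9))) = ½·(272/5 + 0 − 26/5) = 123/5, so the B_1-coordinate is (123/5)/82 = 3/10.
[B_1MB_3] = ½·((-11)·(-19/5−7) + (-17/5)·(7−3) + (-1)·(3−(-19/5))) = ½·(594/5 − 68/5 − 34/5) = 246/5, so the B_2-coordinate is 3/5.
[B_1B_2M] = ½·((-11)·(-9−(-19/5)) + 0·(-19/5−3) + (-17/5)·(3−(-9))) = ½·(286/5 + 0 − 204/5) = 41/5, so the B_3-coordinate is 1/10.
Check: 3/10 + 3/5 + 1/10 = 1.

(3/10, 3/5, 1/10)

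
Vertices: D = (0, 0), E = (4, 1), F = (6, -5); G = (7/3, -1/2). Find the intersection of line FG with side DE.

(8/5, 2/5)

Barycentric coordinates of G with respect to DEF: (1/2, 1/3, 1/6).
On side DE the F-coordinate is zero; dropping G's F-weight 1/6 and renormalizing the remaining 1/2 : 1/3 gives weights 3/5, 2/5 on D, E.
H = (3/5)·(0, 0) + (2/5)·(4, 1) = (8/5, 2/5).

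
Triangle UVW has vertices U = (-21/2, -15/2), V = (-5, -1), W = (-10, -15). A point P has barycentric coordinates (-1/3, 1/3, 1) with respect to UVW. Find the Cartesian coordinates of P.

(-49/6, -77/6)

P = (-1/3)·U + (1/3)·V + 1·W.
x-coordinate: (-1/3)·(-21/2) + (1/3)·(-5) + 1·(-10) = -49/6.
y-coordinate: (-1/3)·(-15/2) + (1/3)·(-1) + 1·(-15) = -77/6.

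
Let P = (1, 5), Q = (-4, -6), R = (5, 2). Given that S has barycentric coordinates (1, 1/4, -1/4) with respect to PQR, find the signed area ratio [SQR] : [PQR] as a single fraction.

1

The signed ratio [SQR]/[PQR] equals the barycentric coordinate of S at vertex P, which is 1.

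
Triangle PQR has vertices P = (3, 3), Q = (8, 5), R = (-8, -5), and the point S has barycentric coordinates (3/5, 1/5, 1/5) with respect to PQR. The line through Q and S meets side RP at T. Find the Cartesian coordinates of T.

Line QS meets RP where the Q-coordinate vanishes; zeroing S's Q-weight and renormalizing leaves R, P-weights 1/5 : 3/5 → (1/4, 3/4).
So T = (1/4)·R + (3/4)·P = (1/4, 1).

(1/4, 1)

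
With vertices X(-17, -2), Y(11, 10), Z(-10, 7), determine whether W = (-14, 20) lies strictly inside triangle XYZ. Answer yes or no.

no

Barycentric coordinates of W: (-95/56, -127/168, 145/42).
The three coordinates are negative, negative, positive; a point is interior exactly when all three are positive.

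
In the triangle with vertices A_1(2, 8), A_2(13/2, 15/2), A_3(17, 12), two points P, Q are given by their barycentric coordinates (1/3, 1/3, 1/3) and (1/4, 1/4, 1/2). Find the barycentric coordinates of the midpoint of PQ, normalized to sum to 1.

(7/24, 7/24, 5/12)

Since both coordinate triples sum to 1, the midpoint's barycentrics are the componentwise average.
(1/3+1/4)/2 = 7/24; similarly 7/24 and 5/12.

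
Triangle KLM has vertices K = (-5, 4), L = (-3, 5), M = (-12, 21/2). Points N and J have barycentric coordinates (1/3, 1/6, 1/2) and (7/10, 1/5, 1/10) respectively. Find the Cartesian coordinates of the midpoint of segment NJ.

(-101/15, 92/15)

Barycentric coordinates of the midpoint are the average: (31/60, 11/60, 3/10).
Converting: (31/60)·K + (11/60)·L + (3/10)·M = (-101/15, 92/15).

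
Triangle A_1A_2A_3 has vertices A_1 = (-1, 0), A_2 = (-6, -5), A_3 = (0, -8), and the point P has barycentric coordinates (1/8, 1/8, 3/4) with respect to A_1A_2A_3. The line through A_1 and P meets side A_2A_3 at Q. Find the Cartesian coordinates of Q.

(-6/7, -53/7)

Line A_1P meets A_2A_3 where the A_1-coordinate vanishes; zeroing P's A_1-weight and renormalizing leaves A_2, A_3-weights 1/8 : 3/4 → (1/7, 6/7).
So Q = (1/7)·A_2 + (6/7)·A_3 = (-6/7, -53/7).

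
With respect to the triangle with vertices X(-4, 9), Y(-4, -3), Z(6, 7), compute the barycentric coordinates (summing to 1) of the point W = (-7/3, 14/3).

Signed area of the reference triangle: [XYZ] = ½·((-4)·(-3−7) + (-4)·(7−9) + 6·(9−(-3))) = ½·(40 + 8 + 72) = 60.
[WYZ] = ½·((-7/3)·(-3−7) + (-4)·(7−(14/3)) + 6·(14/3−(-3))) = ½·(70/3 − 28/3 + 46) = 30, so the X-coordinate is 30/60 = 1/2.
[XWZ] = ½·((-4)·(14/3−7) + (-7/3)·(7−9) + 6·(9−(14/3))) = ½·(28/3 + 14/3 + 26) = 20, so the Y-coordinate is 1/3.
[XYW] = ½·((-4)·(-3−(14/3)) + (-4)·(14/3−9) + (-7/3)·(9−(-3))) = ½·(92/3 + 52/3 − 28) = 10, so the Z-coordinate is 1/6.
Check: 1/2 + 1/3 + 1/6 = 1.

(1/2, 1/3, 1/6)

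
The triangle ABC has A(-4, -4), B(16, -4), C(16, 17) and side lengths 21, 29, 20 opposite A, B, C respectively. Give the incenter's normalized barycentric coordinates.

The incenter has barycentric coordinates proportional to the opposite side lengths: (21 : 29 : 20).
Normalizing by 21+29+20 = 70 gives (3/10, 29/70, 2/7).

(3/10, 29/70, 2/7)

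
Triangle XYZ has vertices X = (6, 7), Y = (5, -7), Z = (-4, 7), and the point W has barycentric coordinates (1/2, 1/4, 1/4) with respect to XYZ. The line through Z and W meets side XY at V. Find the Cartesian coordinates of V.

Line ZW meets XY where the Z-coordinate vanishes; zeroing W's Z-weight and renormalizing leaves X, Y-weights 1/2 : 1/4 → (2/3, 1/3).
So V = (2/3)·X + (1/3)·Y = (17/3, 7/3).

(17/3, 7/3)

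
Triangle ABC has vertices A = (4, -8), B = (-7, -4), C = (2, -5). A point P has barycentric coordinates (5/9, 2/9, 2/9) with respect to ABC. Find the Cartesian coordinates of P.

(10/9, -58/9)

P = (5/9)·A + (2/9)·B + (2/9)·C.
x-coordinate: (5/9)·4 + (2/9)·(-7) + (2/9)·2 = 10/9.
y-coordinate: (5/9)·(-8) + (2/9)·(-4) + (2/9)·(-5) = -58/9.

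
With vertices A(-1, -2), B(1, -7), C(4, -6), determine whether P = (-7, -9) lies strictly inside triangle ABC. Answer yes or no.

Barycentric coordinates of P: (2/17, 59/17, -44/17).
The three coordinates are positive, positive, negative; a point is interior exactly when all three are positive.

no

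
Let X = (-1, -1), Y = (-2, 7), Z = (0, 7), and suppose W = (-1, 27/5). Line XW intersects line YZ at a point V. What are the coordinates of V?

(-1, 7)

Barycentric coordinates of W with respect to XYZ: (1/5, 2/5, 2/5).
On side YZ the X-coordinate is zero; dropping W's X-weight 1/5 and renormalizing the remaining 2/5 : 2/5 gives weights 1/2, 1/2 on Y, Z.
V = (1/2)·(-2, 7) + (1/2)·(0, 7) = (-1, 7).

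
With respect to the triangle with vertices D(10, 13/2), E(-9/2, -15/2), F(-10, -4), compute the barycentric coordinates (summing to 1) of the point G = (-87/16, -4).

Signed area of the reference triangle: [DEF] = ½·(10·(-15/2−(-4)) + (-9/2)·(-4−(13/2)) + (-10)·(13/2−(-15/2))) = ½·(-35 + 189/4 − 140) = -511/8.
[GEF] = ½·((-87/16)·(-15/2−(-4)) + (-9/2)·(-4−(-4)) + (-10)·(-4−(-15/2))) = ½·(609/32 + 0 − 35) = -511/64, so the D-coordinate is (-511/64)/(-511/8) = 1/8.
[DGF] = ½·(10·(-4−(-4)) + (-87/16)·(-4−(13/2)) + (-10)·(13/2−(-4))) = ½·(0 + 1827/32 − 105) = -1533/64, so the E-coordinate is 3/8.
[DEG] = ½·(10·(-15/2−(-4)) + (-9/2)·(-4−(13/2)) + (-87/16)·(13/2−(-15/2))) = ½·(-35 + 189/4 − 609/8) = -511/16, so the F-coordinate is 1/2.

(1/8, 3/8, 1/2)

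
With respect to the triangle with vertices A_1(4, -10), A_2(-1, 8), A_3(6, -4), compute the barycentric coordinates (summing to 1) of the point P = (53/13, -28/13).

(2/13, 3/13, 8/13)

Signed area of the reference triangle: [A_1A_2A_3] = ½·(4·(8−(-4)) + (-1)·(-4−(-10)) + 6·(-10−8)) = ½·(48 − 6 − 108) = -33.
[PA_2A_3] = ½·((53/13)·(8−(-4)) + (-1)·(-4−(-28/13)) + 6·(-28/13−8)) = ½·(636/13 + 24/13 − 792/13) = -66/13, so the A_1-coordinate is (-66/13)/(-33) = 2/13.
[A_1PA_3] = ½·(4·(-28/13−(-4)) + (53/13)·(-4−(-10)) + 6·(-10−(-28/13))) = ½·(96/13 + 318/13 − 612/13) = -99/13, so the A_2-coordinate is 3/13.
[A_1A_2P] = ½·(4·(8−(-28/13)) + (-1)·(-28/13−(-10)) + (53/13)·(-10−8)) = ½·(528/13 − 102/13 − 954/13) = -264/13, so the A_3-coordinate is 8/13.
Check: 2/13 + 3/13 + 8/13 = 1.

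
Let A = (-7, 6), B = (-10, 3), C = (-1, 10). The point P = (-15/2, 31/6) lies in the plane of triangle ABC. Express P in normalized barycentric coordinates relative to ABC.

(1/3, 1/2, 1/6)

Signed area of the reference triangle: [ABC] = ½·((-7)·(3−10) + (-10)·(10−6) + (-1)·(6−3)) = ½·(49 − 40 − 3) = 3.
[PBC] = ½·((-15/2)·(3−10) + (-10)·(10−(31/6)) + (-1)·(31/6−3)) = ½·(105/2 − 145/3 − 13/6) = 1, so the A-coordinate is 1/3 = 1/3.
[APC] = ½·((-7)·(31/6−10) + (-15/2)·(10−6) + (-1)·(6−(31/6))) = ½·(203/6 − 30 − 5/6) = 3/2, so the B-coordinate is 1/2.
[ABP] = ½·((-7)·(3−(31/6)) + (-10)·(31/6−6) + (-15/2)·(6−3)) = ½·(91/6 + 25/3 − 45/2) = 1/2, so the C-coordinate is 1/6.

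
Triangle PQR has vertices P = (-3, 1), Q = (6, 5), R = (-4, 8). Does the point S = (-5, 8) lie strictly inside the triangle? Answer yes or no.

Barycentric coordinates of S: (3/67, -7/67, 71/67).
The three coordinates are positive, negative, positive; a point is interior exactly when all three are positive.

no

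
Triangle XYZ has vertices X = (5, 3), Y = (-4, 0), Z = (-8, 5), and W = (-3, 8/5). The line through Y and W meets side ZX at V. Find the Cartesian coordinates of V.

(-3/2, 4)

Barycentric coordinates of W with respect to XYZ: (1/5, 3/5, 1/5).
On side ZX the Y-coordinate is zero; dropping W's Y-weight 3/5 and renormalizing the remaining 1/5 : 1/5 gives weights 1/2, 1/2 on Z, X.
V = (1/2)·(-8, 5) + (1/2)·(5, 3) = (-3/2, 4).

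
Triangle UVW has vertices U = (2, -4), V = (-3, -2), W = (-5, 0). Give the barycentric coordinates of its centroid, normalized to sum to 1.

The centroid is the average of the vertices, so each weight is 1/3.

(1/3, 1/3, 1/3)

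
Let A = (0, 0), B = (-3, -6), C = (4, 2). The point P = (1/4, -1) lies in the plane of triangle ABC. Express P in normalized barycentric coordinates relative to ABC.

(1/2, 1/4, 1/4)

Signed area of the reference triangle: [ABC] = ½·(0·(-6−2) + (-3)·(2−0) + 4·(0−(-6))) = ½·(0 − 6 + 24) = 9.
[PBC] = ½·((1/4)·(-6−2) + (-3)·(2−(-1)) + 4·(-1−(-6))) = ½·(-2 − 9 + 20) = 9/2, so the A-coordinate is (9/2)/9 = 1/2.
[APC] = ½·(0·(-1−2) + (1/4)·(2−0) + 4·(0−(-1))) = ½·(0 + 1/2 + 4) = 9/4, so the B-coordinate is 1/4.
[ABP] = ½·(0·(-6−(-1)) + (-3)·(-1−0) + (1/4)·(0−(-6))) = ½·(0 + 3 + 3/2) = 9/4, so the C-coordinate is 1/4.
Check: 1/2 + 1/4 + 1/4 = 1.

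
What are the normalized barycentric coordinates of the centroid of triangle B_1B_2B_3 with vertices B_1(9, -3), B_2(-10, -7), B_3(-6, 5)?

The centroid is the average of the vertices, so each weight is 1/3.

(1/3, 1/3, 1/3)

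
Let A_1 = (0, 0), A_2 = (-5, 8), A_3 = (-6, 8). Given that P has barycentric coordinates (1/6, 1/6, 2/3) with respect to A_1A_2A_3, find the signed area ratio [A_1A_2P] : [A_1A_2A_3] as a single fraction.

2/3

The signed ratio [A_1A_2P]/[A_1A_2A_3] equals the barycentric coordinate of P at vertex A_3, which is 2/3.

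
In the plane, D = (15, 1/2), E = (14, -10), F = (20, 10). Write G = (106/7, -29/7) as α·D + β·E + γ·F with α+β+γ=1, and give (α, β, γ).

Signed area of the reference triangle: [DEF] = ½·(15·(-10−10) + 14·(10−(1/2)) + 20·(1/2−(-10))) = ½·(-300 + 133 + 210) = 43/2.
[GEF] = ½·((106/7)·(-10−10) + 14·(10−(-29/7)) + 20·(-29/7−(-10))) = ½·(-2120/7 + 198 + 820/7) = 43/7, so the D-coordinate is (43/7)/(43/2) = 2/7.
[DGF] = ½·(15·(-29/7−10) + (106/7)·(10−(1/2)) + 20·(1/2−(-29/7))) = ½·(-1485/7 + 1007/7 + 650/7) = 86/7, so the E-coordinate is 4/7.
[DEG] = ½·(15·(-10−(-29/7)) + 14·(-29/7−(1/2)) + (106/7)·(1/2−(-10))) = ½·(-615/7 − 65 + 159) = 43/14, so the F-coordinate is 1/7.
Check: 2/7 + 4/7 + 1/7 = 1.

(2/7, 4/7, 1/7)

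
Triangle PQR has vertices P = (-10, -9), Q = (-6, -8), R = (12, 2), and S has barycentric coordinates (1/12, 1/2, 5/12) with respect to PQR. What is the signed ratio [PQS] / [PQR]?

The signed ratio [PQS]/[PQR] equals the barycentric coordinate of S at vertex R, which is 5/12.

5/12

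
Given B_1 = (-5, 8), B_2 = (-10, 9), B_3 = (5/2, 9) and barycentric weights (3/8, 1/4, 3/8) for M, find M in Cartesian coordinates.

(-55/16, 69/8)

M = (3/8)·B_1 + (1/4)·B_2 + (3/8)·B_3.
x-coordinate: (3/8)·(-5) + (1/4)·(-10) + (3/8)·(5/2) = -55/16.
y-coordinate: (3/8)·8 + (1/4)·9 + (3/8)·9 = 69/8.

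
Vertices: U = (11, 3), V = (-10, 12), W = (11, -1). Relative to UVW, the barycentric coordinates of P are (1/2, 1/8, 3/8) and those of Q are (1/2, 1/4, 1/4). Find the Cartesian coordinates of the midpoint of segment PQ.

Barycentric coordinates of the midpoint are the average: (1/2, 3/16, 5/16).
Converting: (1/2)·U + (3/16)·V + (5/16)·W = (113/16, 55/16).

(113/16, 55/16)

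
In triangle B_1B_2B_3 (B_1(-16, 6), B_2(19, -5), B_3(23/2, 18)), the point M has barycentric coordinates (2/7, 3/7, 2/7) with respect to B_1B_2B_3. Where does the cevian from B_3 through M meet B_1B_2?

Line B_3M meets B_1B_2 where the B_3-coordinate vanishes; zeroing M's B_3-weight and renormalizing leaves B_1, B_2-weights 2/7 : 3/7 → (2/5, 3/5).
So N = (2/5)·B_1 + (3/5)·B_2 = (5, -3/5).

(5, -3/5)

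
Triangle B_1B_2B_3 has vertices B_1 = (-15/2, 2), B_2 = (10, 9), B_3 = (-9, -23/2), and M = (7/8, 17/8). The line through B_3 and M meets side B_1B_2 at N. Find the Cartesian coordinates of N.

(25/6, 20/3)

Barycentric coordinates of M with respect to B_1B_2B_3: (1/4, 1/2, 1/4).
On side B_1B_2 the B_3-coordinate is zero; dropping M's B_3-weight 1/4 and renormalizing the remaining 1/4 : 1/2 gives weights 1/3, 2/3 on B_1, B_2.
N = (1/3)·(-15/2, 2) + (2/3)·(10, 9) = (25/6, 20/3).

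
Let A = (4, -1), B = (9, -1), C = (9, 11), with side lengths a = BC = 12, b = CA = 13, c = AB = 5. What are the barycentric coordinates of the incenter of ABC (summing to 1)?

The incenter has barycentric coordinates proportional to the opposite side lengths: (12 : 13 : 5).
Normalizing by 12+13+5 = 30 gives (2/5, 13/30, 1/6).

(2/5, 13/30, 1/6)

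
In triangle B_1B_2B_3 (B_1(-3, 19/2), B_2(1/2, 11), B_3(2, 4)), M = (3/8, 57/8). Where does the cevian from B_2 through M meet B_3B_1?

(1/3, 35/6)

Barycentric coordinates of M with respect to B_1B_2B_3: (1/4, 1/4, 1/2).
On side B_3B_1 the B_2-coordinate is zero; dropping M's B_2-weight 1/4 and renormalizing the remaining 1/2 : 1/4 gives weights 2/3, 1/3 on B_3, B_1.
N = (2/3)·(2, 4) + (1/3)·(-3, 19/2) = (1/3, 35/6).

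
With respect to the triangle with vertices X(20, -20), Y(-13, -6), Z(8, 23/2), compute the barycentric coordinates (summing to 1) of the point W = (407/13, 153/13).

Signed area of the reference triangle: [XYZ] = ½·(20·(-6−(23/2)) + (-13)·(23/2−(-20)) + 8·(-20−(-6))) = ½·(-350 − 819/2 − 112) = -1743/4.
[WYZ] = ½·((407/13)·(-6−(23/2)) + (-13)·(23/2−(153/13)) + 8·(153/13−(-6))) = ½·(-14245/26 + 7/2 + 1848/13) = -5229/26, so the X-coordinate is (-5229/26)/(-1743/4) = 6/13.
[XWZ] = ½·(20·(153/13−(23/2)) + (407/13)·(23/2−(-20)) + 8·(-20−(153/13))) = ½·(70/13 + 25641/26 − 3304/13) = 19173/52, so the Y-coordinate is -11/13.
[XYW] = ½·(20·(-6−(153/13)) + (-13)·(153/13−(-20)) + (407/13)·(-20−(-6))) = ½·(-4620/13 − 413 − 5698/13) = -15687/26, so the Z-coordinate is 18/13.
Check: 6/13 − 11/13 + 18/13 = 1.

(6/13, -11/13, 18/13)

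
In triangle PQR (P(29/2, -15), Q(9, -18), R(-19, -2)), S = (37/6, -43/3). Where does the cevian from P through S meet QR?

(2, -14)

Barycentric coordinates of S with respect to PQR: (1/3, 1/2, 1/6).
On side QR the P-coordinate is zero; dropping S's P-weight 1/3 and renormalizing the remaining 1/2 : 1/6 gives weights 3/4, 1/4 on Q, R.
T = (3/4)·(9, -18) + (1/4)·(-19, -2) = (2, -14).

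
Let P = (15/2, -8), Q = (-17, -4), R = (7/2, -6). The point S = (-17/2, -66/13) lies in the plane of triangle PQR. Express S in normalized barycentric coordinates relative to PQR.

Signed area of the reference triangle: [PQR] = ½·((15/2)·(-4−(-6)) + (-17)·(-6−(-8)) + (7/2)·(-8−(-4))) = ½·(15 − 34 − 14) = -33/2.
[SQR] = ½·((-17/2)·(-4−(-6)) + (-17)·(-6−(-66/13)) + (7/2)·(-66/13−(-4))) = ½·(-17 + 204/13 − 49/13) = -33/13, so the P-coordinate is (-33/13)/(-33/2) = 2/13.
[PSR] = ½·((15/2)·(-66/13−(-6)) + (-17/2)·(-6−(-8)) + (7/2)·(-8−(-66/13))) = ½·(90/13 − 17 − 133/13) = -132/13, so the Q-coordinate is 8/13.
[PQS] = ½·((15/2)·(-4−(-66/13)) + (-17)·(-66/13−(-8)) + (-17/2)·(-8−(-4))) = ½·(105/13 − 646/13 + 34) = -99/26, so the R-coordinate is 3/13.

(2/13, 8/13, 3/13)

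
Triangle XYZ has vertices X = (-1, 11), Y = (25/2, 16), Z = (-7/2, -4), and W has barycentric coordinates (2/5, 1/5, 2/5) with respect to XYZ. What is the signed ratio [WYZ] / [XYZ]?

2/5

The signed ratio [WYZ]/[XYZ] equals the barycentric coordinate of W at vertex X, which is 2/5.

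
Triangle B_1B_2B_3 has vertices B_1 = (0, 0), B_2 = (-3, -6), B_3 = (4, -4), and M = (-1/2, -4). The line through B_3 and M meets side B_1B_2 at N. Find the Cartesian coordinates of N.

(-2, -4)

Barycentric coordinates of M with respect to B_1B_2B_3: (1/4, 1/2, 1/4).
On side B_1B_2 the B_3-coordinate is zero; dropping M's B_3-weight 1/4 and renormalizing the remaining 1/4 : 1/2 gives weights 1/3, 2/3 on B_1, B_2.
N = (1/3)·(0, 0) + (2/3)·(-3, -6) = (-2, -4).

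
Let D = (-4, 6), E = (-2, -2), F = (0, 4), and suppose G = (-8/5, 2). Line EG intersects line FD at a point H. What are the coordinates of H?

(-4/3, 14/3)

Barycentric coordinates of G with respect to DEF: (1/5, 2/5, 2/5).
On side FD the E-coordinate is zero; dropping G's E-weight 2/5 and renormalizing the remaining 2/5 : 1/5 gives weights 2/3, 1/3 on F, D.
H = (2/3)·(0, 4) + (1/3)·(-4, 6) = (-4/3, 14/3).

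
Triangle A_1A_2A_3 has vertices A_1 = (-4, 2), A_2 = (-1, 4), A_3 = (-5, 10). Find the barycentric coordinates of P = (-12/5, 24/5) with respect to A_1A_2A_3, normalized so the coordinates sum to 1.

Signed area of the reference triangle: [A_1A_2A_3] = ½·((-4)·(4−10) + (-1)·(10−2) + (-5)·(2−4)) = ½·(24 − 8 + 10) = 13.
[PA_2A_3] = ½·((-12/5)·(4−10) + (-1)·(10−(24/5)) + (-5)·(24/5−4)) = ½·(72/5 − 26/5 − 4) = 13/5, so the A_1-coordinate is (13/5)/13 = 1/5.
[A_1PA_3] = ½·((-4)·(24/5−10) + (-12/5)·(10−2) + (-5)·(2−(24/5))) = ½·(104/5 − 96/5 + 14) = 39/5, so the A_2-coordinate is 3/5.
[A_1A_2P] = ½·((-4)·(4−(24/5)) + (-1)·(24/5−2) + (-12/5)·(2−4)) = ½·(16/5 − 14/5 + 24/5) = 13/5, so the A_3-coordinate is 1/5.
Check: 1/5 + 3/5 + 1/5 = 1.

(1/5, 3/5, 1/5)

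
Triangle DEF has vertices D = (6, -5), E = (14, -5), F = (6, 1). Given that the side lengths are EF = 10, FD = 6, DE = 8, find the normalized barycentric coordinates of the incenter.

(5/12, 1/4, 1/3)

The incenter has barycentric coordinates proportional to the opposite side lengths: (10 : 6 : 8).
Normalizing by 10+6+8 = 24 gives (5/12, 1/4, 1/3).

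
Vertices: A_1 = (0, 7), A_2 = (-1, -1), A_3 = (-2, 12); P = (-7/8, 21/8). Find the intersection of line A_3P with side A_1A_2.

Barycentric coordinates of P with respect to A_1A_2A_3: (1/4, 5/8, 1/8).
On side A_1A_2 the A_3-coordinate is zero; dropping P's A_3-weight 1/8 and renormalizing the remaining 1/4 : 5/8 gives weights 2/7, 5/7 on A_1, A_2.
Q = (2/7)·(0, 7) + (5/7)·(-1, -1) = (-5/7, 9/7).

(-5/7, 9/7)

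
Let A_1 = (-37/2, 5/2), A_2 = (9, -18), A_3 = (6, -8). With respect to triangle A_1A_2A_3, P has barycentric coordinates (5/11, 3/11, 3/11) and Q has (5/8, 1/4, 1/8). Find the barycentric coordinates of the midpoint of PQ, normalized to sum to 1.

(95/176, 23/88, 35/176)

Since both coordinate triples sum to 1, the midpoint's barycentrics are the componentwise average.
(5/11+5/8)/2 = 95/176; similarly 23/88 and 35/176.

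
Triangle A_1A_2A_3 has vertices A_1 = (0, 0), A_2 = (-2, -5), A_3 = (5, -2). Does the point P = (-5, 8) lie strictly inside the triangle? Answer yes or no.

no

Barycentric coordinates of P: (100/29, -30/29, -41/29).
The three coordinates are positive, negative, negative; a point is interior exactly when all three are positive.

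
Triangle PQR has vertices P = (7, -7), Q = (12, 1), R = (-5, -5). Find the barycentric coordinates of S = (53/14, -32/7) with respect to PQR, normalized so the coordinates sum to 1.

Signed area of the reference triangle: [PQR] = ½·(7·(1−(-5)) + 12·(-5−(-7)) + (-5)·(-7−1)) = ½·(42 + 24 + 40) = 53.
[SQR] = ½·((53/14)·(1−(-5)) + 12·(-5−(-32/7)) + (-5)·(-32/7−1)) = ½·(159/7 − 36/7 + 195/7) = 159/7, so the P-coordinate is (159/7)/53 = 3/7.
[PSR] = ½·(7·(-32/7−(-5)) + (53/14)·(-5−(-7)) + (-5)·(-7−(-32/7))) = ½·(3 + 53/7 + 85/7) = 159/14, so the Q-coordinate is 3/14.
[PQS] = ½·(7·(1−(-32/7)) + 12·(-32/7−(-7)) + (53/14)·(-7−1)) = ½·(39 + 204/7 − 212/7) = 265/14, so the R-coordinate is 5/14.

(3/7, 3/14, 5/14)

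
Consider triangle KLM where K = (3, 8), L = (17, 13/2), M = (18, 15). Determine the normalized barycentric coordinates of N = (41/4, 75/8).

(1/2, 1/4, 1/4)

Signed area of the reference triangle: [KLM] = ½·(3·(13/2−15) + 17·(15−8) + 18·(8−(13/2))) = ½·(-51/2 + 119 + 27) = 241/4.
[NLM] = ½·((41/4)·(13/2−15) + 17·(15−(75/8)) + 18·(75/8−(13/2))) = ½·(-697/8 + 765/8 + 207/4) = 241/8, so the K-coordinate is (241/8)/(241/4) = 1/2.
[KNM] = ½·(3·(75/8−15) + (41/4)·(15−8) + 18·(8−(75/8))) = ½·(-135/8 + 287/4 − 99/4) = 241/16, so the L-coordinate is 1/4.
[KLN] = ½·(3·(13/2−(75/8)) + 17·(75/8−8) + (41/4)·(8−(13/2))) = ½·(-69/8 + 187/8 + 123/8) = 241/16, so the M-coordinate is 1/4.
Check: 1/2 + 1/4 + 1/4 = 1.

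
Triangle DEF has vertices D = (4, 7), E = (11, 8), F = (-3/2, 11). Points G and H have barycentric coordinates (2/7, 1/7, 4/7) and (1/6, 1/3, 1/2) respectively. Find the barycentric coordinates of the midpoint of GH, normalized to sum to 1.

(19/84, 5/21, 15/28)

Since both coordinate triples sum to 1, the midpoint's barycentrics are the componentwise average.
(2/7+1/6)/2 = 19/84; similarly 5/21 and 15/28.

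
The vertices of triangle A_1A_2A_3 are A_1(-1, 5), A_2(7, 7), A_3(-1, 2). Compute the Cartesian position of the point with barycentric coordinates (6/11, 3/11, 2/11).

(13/11, 5)

P = (6/11)·A_1 + (3/11)·A_2 + (2/11)·A_3.
x-coordinate: (6/11)·(-1) + (3/11)·7 + (2/11)·(-1) = 13/11.
y-coordinate: (6/11)·5 + (3/11)·7 + (2/11)·2 = 5.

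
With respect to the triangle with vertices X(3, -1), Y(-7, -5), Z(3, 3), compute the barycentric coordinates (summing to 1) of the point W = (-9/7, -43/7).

(10/7, 3/7, -6/7)

Signed area of the reference triangle: [XYZ] = ½·(3·(-5−3) + (-7)·(3−(-1)) + 3·(-1−(-5))) = ½·(-24 − 28 + 12) = -20.
[WYZ] = ½·((-9/7)·(-5−3) + (-7)·(3−(-43/7)) + 3·(-43/7−(-5))) = ½·(72/7 − 64 − 24/7) = -200/7, so the X-coordinate is (-200/7)/(-20) = 10/7.
[XWZ] = ½·(3·(-43/7−3) + (-9/7)·(3−(-1)) + 3·(-1−(-43/7))) = ½·(-192/7 − 36/7 + 108/7) = -60/7, so the Y-coordinate is 3/7.
[XYW] = ½·(3·(-5−(-43/7)) + (-7)·(-43/7−(-1)) + (-9/7)·(-1−(-5))) = ½·(24/7 + 36 − 36/7) = 120/7, so the Z-coordinate is -6/7.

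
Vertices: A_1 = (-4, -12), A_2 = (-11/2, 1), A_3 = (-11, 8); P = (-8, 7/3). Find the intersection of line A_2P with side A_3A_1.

(-37/4, 3)

Barycentric coordinates of P with respect to A_1A_2A_3: (1/6, 1/3, 1/2).
On side A_3A_1 the A_2-coordinate is zero; dropping P's A_2-weight 1/3 and renormalizing the remaining 1/2 : 1/6 gives weights 3/4, 1/4 on A_3, A_1.
Q = (3/4)·(-11, 8) + (1/4)·(-4, -12) = (-37/4, 3).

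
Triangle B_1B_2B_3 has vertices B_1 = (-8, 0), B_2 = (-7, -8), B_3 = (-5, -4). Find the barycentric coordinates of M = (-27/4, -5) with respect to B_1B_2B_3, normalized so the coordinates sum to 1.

(1/4, 1/2, 1/4)

Signed area of the reference triangle: [B_1B_2B_3] = ½·((-8)·(-8−(-4)) + (-7)·(-4−0) + (-5)·(0−(-8))) = ½·(32 + 28 − 40) = 10.
[MB_2B_3] = ½·((-27/4)·(-8−(-4)) + (-7)·(-4−(-5)) + (-5)·(-5−(-8))) = ½·(27 − 7 − 15) = 5/2, so the B_1-coordinate is (5/2)/10 = 1/4.
[B_1MB_3] = ½·((-8)·(-5−(-4)) + (-27/4)·(-4−0) + (-5)·(0−(-5))) = ½·(8 + 27 − 25) = 5, so the B_2-coordinate is 1/2.
[B_1B_2M] = ½·((-8)·(-8−(-5)) + (-7)·(-5−0) + (-27/4)·(0−(-8))) = ½·(24 + 35 − 54) = 5/2, so the B_3-coordinate is 1/4.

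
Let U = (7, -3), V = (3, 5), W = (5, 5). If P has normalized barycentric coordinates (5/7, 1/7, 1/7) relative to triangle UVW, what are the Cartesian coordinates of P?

P = (5/7)·U + (1/7)·V + (1/7)·W.
x-coordinate: (5/7)·7 + (1/7)·3 + (1/7)·5 = 43/7.
y-coordinate: (5/7)·(-3) + (1/7)·5 + (1/7)·5 = -5/7.

(43/7, -5/7)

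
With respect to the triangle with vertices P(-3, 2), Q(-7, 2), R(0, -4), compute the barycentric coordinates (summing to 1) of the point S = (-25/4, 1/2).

Signed area of the reference triangle: [PQR] = ½·((-3)·(2−(-4)) + (-7)·(-4−2) + 0·(2−2)) = ½·(-18 + 42 + 0) = 12.
[SQR] = ½·((-25/4)·(2−(-4)) + (-7)·(-4−(1/2)) + 0·(1/2−2)) = ½·(-75/2 + 63/2 + 0) = -3, so the P-coordinate is (-3)/12 = -1/4.
[PSR] = ½·((-3)·(1/2−(-4)) + (-25/4)·(-4−2) + 0·(2−(1/2))) = ½·(-27/2 + 75/2 + 0) = 12, so the Q-coordinate is 1.
[PQS] = ½·((-3)·(2−(1/2)) + (-7)·(1/2−2) + (-25/4)·(2−2)) = ½·(-9/2 + 21/2 + 0) = 3, so the R-coordinate is 1/4.

(-1/4, 1, 1/4)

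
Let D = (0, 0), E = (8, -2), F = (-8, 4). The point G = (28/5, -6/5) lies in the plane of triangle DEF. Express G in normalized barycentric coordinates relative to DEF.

(1/10, 4/5, 1/10)

Signed area of the reference triangle: [DEF] = ½·(0·(-2−4) + 8·(4−0) + (-8)·(0−(-2))) = ½·(0 + 32 − 16) = 8.
[GEF] = ½·((28/5)·(-2−4) + 8·(4−(-6/5)) + (-8)·(-6/5−(-2))) = ½·(-168/5 + 208/5 − 32/5) = 4/5, so the D-coordinate is (4/5)/8 = 1/10.
[DGF] = ½·(0·(-6/5−4) + (28/5)·(4−0) + (-8)·(0−(-6/5))) = ½·(0 + 112/5 − 48/5) = 32/5, so the E-coordinate is 4/5.
[DEG] = ½·(0·(-2−(-6/5)) + 8·(-6/5−0) + (28/5)·(0−(-2))) = ½·(0 − 48/5 + 56/5) = 4/5, so the F-coordinate is 1/10.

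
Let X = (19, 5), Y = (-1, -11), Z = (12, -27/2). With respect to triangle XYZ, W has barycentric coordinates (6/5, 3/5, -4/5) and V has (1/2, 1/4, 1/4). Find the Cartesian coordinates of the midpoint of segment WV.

Barycentric coordinates of the midpoint are the average: (17/20, 17/40, -11/40).
Converting: (17/20)·X + (17/40)·Y + (-11/40)·Z = (497/40, 263/80).

(497/40, 263/80)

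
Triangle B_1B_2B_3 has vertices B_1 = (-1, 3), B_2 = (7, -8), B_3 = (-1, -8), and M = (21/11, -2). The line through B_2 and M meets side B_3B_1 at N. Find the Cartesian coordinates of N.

Barycentric coordinates of M with respect to B_1B_2B_3: (6/11, 4/11, 1/11).
On side B_3B_1 the B_2-coordinate is zero; dropping M's B_2-weight 4/11 and renormalizing the remaining 1/11 : 6/11 gives weights 1/7, 6/7 on B_3, B_1.
N = (1/7)·(-1, -8) + (6/7)·(-1, 3) = (-1, 10/7).

(-1, 10/7)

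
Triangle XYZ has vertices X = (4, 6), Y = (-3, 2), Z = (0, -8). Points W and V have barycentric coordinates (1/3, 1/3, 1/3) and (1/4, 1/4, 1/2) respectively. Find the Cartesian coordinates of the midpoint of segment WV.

(7/24, -1)

Barycentric coordinates of the midpoint are the average: (7/24, 7/24, 5/12).
Converting: (7/24)·X + (7/24)·Y + (5/12)·Z = (7/24, -1).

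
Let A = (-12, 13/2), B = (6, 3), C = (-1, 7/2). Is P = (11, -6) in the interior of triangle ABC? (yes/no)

Barycentric coordinates of P: (-121/31, -137/31, 289/31).
The three coordinates are negative, negative, positive; a point is interior exactly when all three are positive.

no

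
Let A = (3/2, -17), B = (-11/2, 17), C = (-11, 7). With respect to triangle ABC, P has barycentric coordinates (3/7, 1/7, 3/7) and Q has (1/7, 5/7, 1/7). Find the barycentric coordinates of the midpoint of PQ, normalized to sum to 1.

Since both coordinate triples sum to 1, the midpoint's barycentrics are the componentwise average.
(3/7+1/7)/2 = 2/7; similarly 3/7 and 2/7.

(2/7, 3/7, 2/7)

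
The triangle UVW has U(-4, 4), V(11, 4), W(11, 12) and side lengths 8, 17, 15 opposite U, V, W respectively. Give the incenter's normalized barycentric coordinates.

The incenter has barycentric coordinates proportional to the opposite side lengths: (8 : 17 : 15).
Normalizing by 8+17+15 = 40 gives (1/5, 17/40, 3/8).

(1/5, 17/40, 3/8)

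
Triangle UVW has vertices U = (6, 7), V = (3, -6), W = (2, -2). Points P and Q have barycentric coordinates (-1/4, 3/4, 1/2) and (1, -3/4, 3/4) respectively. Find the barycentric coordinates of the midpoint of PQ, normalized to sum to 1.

Since both coordinate triples sum to 1, the midpoint's barycentrics are the componentwise average.
(-1/4+1)/2 = 3/8; similarly 0 and 5/8.

(3/8, 0, 5/8)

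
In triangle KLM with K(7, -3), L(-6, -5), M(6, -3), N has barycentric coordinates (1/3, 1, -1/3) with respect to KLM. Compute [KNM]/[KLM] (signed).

1

The signed ratio [KNM]/[KLM] equals the barycentric coordinate of N at vertex L, which is 1.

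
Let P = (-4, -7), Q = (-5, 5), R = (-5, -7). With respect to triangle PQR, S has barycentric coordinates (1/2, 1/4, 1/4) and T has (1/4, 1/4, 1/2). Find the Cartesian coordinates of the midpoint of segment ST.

(-37/8, -4)

Barycentric coordinates of the midpoint are the average: (3/8, 1/4, 3/8).
Converting: (3/8)·P + (1/4)·Q + (3/8)·R = (-37/8, -4).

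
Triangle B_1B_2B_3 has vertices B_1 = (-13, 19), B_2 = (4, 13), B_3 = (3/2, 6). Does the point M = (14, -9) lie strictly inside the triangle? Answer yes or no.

no

Barycentric coordinates of M: (-125/134, -55/134, 157/67).
The three coordinates are negative, negative, positive; a point is interior exactly when all three are positive.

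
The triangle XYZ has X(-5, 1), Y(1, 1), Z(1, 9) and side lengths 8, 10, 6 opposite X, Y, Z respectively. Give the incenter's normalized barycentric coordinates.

(1/3, 5/12, 1/4)

The incenter has barycentric coordinates proportional to the opposite side lengths: (8 : 10 : 6).
Normalizing by 8+10+6 = 24 gives (1/3, 5/12, 1/4).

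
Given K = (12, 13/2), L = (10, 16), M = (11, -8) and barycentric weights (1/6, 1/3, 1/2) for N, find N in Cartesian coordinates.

N = (1/6)·K + (1/3)·L + (1/2)·M.
x-coordinate: (1/6)·12 + (1/3)·10 + (1/2)·11 = 65/6.
y-coordinate: (1/6)·(13/2) + (1/3)·16 + (1/2)·(-8) = 29/12.

(65/6, 29/12)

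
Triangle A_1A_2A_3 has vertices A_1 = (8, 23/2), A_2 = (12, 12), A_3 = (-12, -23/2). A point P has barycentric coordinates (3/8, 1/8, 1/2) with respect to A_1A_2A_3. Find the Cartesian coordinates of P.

(-3/2, 1/16)

P = (3/8)·A_1 + (1/8)·A_2 + (1/2)·A_3.
x-coordinate: (3/8)·8 + (1/8)·12 + (1/2)·(-12) = -3/2.
y-coordinate: (3/8)·(23/2) + (1/8)·12 + (1/2)·(-23/2) = 1/16.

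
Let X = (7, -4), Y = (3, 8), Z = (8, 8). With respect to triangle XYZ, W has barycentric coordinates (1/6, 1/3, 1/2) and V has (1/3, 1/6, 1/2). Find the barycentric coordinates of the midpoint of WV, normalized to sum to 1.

(1/4, 1/4, 1/2)

Since both coordinate triples sum to 1, the midpoint's barycentrics are the componentwise average.
(1/6+1/3)/2 = 1/4; similarly 1/4 and 1/2.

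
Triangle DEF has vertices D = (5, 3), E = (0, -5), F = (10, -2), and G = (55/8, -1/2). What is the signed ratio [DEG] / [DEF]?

1/2

[DEF] = ½·(5·(-5−(-2)) + 0·(-2−3) + 10·(3−(-5))) = ½·(-15 + 0 + 80) = 65/2.
[DEG] = ½·(5·(-5−(-1/2)) + 0·(-1/2−3) + (55/8)·(3−(-5))) = ½·(-45/2 + 0 + 55) = 65/4, so the ratio is (65/4)/(65/2) = 1/2.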